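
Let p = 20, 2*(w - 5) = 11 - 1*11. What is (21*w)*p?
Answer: 2100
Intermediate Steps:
w = 5 (w = 5 + (11 - 1*11)/2 = 5 + (11 - 11)/2 = 5 + (½)*0 = 5 + 0 = 5)
(21*w)*p = (21*5)*20 = 105*20 = 2100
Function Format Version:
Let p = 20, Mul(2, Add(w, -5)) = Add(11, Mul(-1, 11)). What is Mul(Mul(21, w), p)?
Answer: 2100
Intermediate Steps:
w = 5 (w = Add(5, Mul(Rational(1, 2), Add(11, Mul(-1, 11)))) = Add(5, Mul(Rational(1, 2), Add(11, -11))) = Add(5, Mul(Rational(1, 2), 0)) = Add(5, 0) = 5)
Mul(Mul(21, w), p) = Mul(Mul(21, 5), 20) = Mul(105, 20) = 2100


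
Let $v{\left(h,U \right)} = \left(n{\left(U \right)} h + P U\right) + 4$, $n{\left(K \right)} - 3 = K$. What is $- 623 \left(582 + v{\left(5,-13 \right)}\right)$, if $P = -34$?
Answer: $-609294$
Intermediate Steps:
$n{\left(K \right)} = 3 + K$
$v{\left(h,U \right)} = 4 - 34 U + h \left(3 + U\right)$ ($v{\left(h,U \right)} = \left(\left(3 + U\right) h - 34 U\right) + 4 = \left(h \left(3 + U\right) - 34 U\right) + 4 = \left(- 34 U + h \left(3 + U\right)\right) + 4 = 4 - 34 U + h \left(3 + U\right)$)
$- 623 \left(582 + v{\left(5,-13 \right)}\right) = - 623 \left(582 + \left(4 - -442 + 5 \left(3 - 13\right)\right)\right) = - 623 \left(582 + \left(4 + 442 + 5 \left(-10\right)\right)\right) = - 623 \left(582 + \left(4 + 442 - 50\right)\right) = - 623 \left(582 + 396\right) = \left(-623\right) 978 = -609294$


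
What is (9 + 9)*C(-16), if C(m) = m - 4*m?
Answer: 864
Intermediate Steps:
C(m) = -3*m
(9 + 9)*C(-16) = (9 + 9)*(-3*(-16)) = 18*48 = 864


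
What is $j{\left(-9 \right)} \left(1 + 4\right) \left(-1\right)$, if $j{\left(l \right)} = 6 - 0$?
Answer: $-30$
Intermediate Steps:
$j{\left(l \right)} = 6$ ($j{\left(l \right)} = 6 + 0 = 6$)
$j{\left(-9 \right)} \left(1 + 4\right) \left(-1\right) = 6 \left(1 + 4\right) \left(-1\right) = 6 \cdot 5 \left(-1\right) = 6 \left(-5\right) = -30$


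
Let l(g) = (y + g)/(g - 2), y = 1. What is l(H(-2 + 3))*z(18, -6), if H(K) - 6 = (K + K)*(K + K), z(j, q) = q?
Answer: -33/4 ≈ -8.2500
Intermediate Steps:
H(K) = 6 + 4*K**2 (H(K) = 6 + (K + K)*(K + K) = 6 + (2*K)*(2*K) = 6 + 4*K**2)
l(g) = (1 + g)/(-2 + g) (l(g) = (1 + g)/(g - 2) = (1 + g)/(-2 + g))
l(H(-2 + 3))*z(18, -6) = ((1 + (6 + 4*(-2 + 3)**2))/(-2 + (6 + 4*(-2 + 3)**2)))*(-6) = ((1 + (6 + 4*1**2))/(-2 + (6 + 4*1**2)))*(-6) = ((1 + (6 + 4*1))/(-2 + (6 + 4*1)))*(-6) = ((1 + (6 + 4))/(-2 + (6 + 4)))*(-6) = ((1 + 10)/(-2 + 10))*(-6) = (11/8)*(-6) = -33/4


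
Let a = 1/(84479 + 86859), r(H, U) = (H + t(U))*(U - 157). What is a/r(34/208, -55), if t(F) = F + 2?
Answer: 13/24949811215 ≈ 5.2105e-10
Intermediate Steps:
t(F) = 2 + F
r(H, U) = (-157 + U)*(2 + H + U) (r(H, U) = (H + (2 + U))*(U - 157) = (2 + H + U)*(-157 + U) = (-157 + U)*(2 + H + U))
a = 1/171338 ≈ 5.8364e-6
a/r(34/208, -55) = 1/(171338*(-314 + (-55)**2 - 5338/208 - 155*(-55) + (34/208)*(-55))) = 1/(171338*(-314 + 3025 - 5338/208 + 8525 + (34*(1/208))*(-55))) = 1/(171338*(-314 + 3025 - 157*17/104 + 8525 + (17/104)*(-55))) = 1/(171338*(-314 + 3025 - 2669/104 + 8525 - 935/104)) = 1/(171338*(291235/26)) = (1/171338)*(26/291235) = 13/24949811215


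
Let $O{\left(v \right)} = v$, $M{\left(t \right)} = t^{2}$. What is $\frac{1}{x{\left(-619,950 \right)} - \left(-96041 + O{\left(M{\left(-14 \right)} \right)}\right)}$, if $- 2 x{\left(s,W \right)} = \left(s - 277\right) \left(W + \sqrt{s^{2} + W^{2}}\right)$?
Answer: $\frac{521445}{13867582681} - \frac{448 \sqrt{1285661}}{13867582681} \approx 9.7142 \cdot 10^{-7}$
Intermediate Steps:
$x{\left(s,W \right)} = - \frac{\left(-277 + s\right) \left(W + \sqrt{W^{2} + s^{2}}\right)}{2}$ ($x{\left(s,W \right)} = - \frac{\left(s - 277\right) \left(W + \sqrt{s^{2} + W^{2}}\right)}{2} = - \frac{\left(-277 + s\right) \left(W + \sqrt{W^{2} + s^{2}}\right)}{2}$)
$\frac{1}{x{\left(-619,950 \right)} - \left(-96041 + O{\left(M{\left(-14 \right)} \right)}\right)} = \frac{1}{\left(\frac{277}{2} \cdot 950 + \frac{277 \sqrt{950^{2} + \left(-619\right)^{2}}}{2} - 475 \left(-619\right) - - \frac{619 \sqrt{950^{2} + \left(-619\right)^{2}}}{2}\right) + \left(96041 - \left(-14\right)^{2}\right)} = \frac{1}{\left(131575 + \frac{277 \sqrt{902500 + 383161}}{2} + 294025 - - \frac{619 \sqrt{902500 + 383161}}{2}\right) + \left(96041 - 196\right)} = \frac{1}{\left(131575 + \frac{277 \sqrt{1285661}}{2} + 294025 - - \frac{619 \sqrt{1285661}}{2}\right) + \left(96041 - 196\right)} = \frac{1}{\left(131575 + \frac{277 \sqrt{1285661}}{2} + 294025 + \frac{619 \sqrt{1285661}}{2}\right) + 95845} = \frac{1}{\left(425600 + 448 \sqrt{1285661}\right) + 95845} = \frac{1}{521445 + 448 \sqrt{1285661}}$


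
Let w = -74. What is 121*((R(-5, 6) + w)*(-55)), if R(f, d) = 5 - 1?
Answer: 465850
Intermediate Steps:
R(f, d) = 4
121*((R(-5, 6) + w)*(-55)) = 121*((4 - 74)*(-55)) = 121*(-70*(-55)) = 121*3850 = 465850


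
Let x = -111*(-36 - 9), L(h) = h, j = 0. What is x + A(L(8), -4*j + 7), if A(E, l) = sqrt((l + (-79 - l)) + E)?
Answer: 4995 + I*sqrt(71) ≈ 4995.0 + 8.4261*I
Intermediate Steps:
x = 4995 (x = -111*(-45) = 4995)
A(E, l) = sqrt(-79 + E)
x + A(L(8), -4*j + 7) = 4995 + sqrt(-79 + 8) = 4995 + sqrt(-71) = 4995 + I*sqrt(71)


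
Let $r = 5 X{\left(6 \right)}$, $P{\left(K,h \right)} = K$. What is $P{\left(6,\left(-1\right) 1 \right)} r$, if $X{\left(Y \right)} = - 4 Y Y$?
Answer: $-4320$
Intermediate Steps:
$X{\left(Y \right)} = - 4 Y^{2}$
$r = -720$ ($r = 5 \left(- 4 \cdot 6^{2}\right) = 5 \left(\left(-4\right) 36\right) = 5 \left(-144\right) = -720$)
$P{\left(6,\left(-1\right) 1 \right)} r = 6 \left(-720\right) = -4320$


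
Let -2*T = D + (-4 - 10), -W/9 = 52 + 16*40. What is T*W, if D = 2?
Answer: -37368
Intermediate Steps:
W = -6228 (W = -9*(52 + 16*40) = -9*(52 + 640) = -9*692 = -6228)
T = 6 (T = -(2 + (-4 - 10))/2 = -(2 - 14)/2 = -1/2*(-12) = 6)
T*W = 6*(-6228) = -37368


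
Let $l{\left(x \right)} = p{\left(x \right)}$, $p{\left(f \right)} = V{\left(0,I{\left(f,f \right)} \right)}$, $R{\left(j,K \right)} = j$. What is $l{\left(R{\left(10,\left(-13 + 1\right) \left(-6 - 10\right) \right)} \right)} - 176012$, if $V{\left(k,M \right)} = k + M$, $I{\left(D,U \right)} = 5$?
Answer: $-176007$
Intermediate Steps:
$V{\left(k,M \right)} = M + k$
$p{\left(f \right)} = 5$ ($p{\left(f \right)} = 5 + 0 = 5$)
$l{\left(x \right)} = 5$
$l{\left(R{\left(10,\left(-13 + 1\right) \left(-6 - 10\right) \right)} \right)} - 176012 = 5 - 176012 = -176007$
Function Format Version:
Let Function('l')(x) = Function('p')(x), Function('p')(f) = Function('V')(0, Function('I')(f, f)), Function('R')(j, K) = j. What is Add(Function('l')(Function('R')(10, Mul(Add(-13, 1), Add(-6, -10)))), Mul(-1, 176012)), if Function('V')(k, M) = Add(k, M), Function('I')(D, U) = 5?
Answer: -176007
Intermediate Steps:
Function('V')(k, M) = Add(M, k)
Function('p')(f) = 5 (Function('p')(f) = Add(5, 0) = 5)
Function('l')(x) = 5
Add(Function('l')(Function('R')(10, Mul(Add(-13, 1), Add(-6, -10)))), Mul(-1, 176012)) = Add(5, Mul(-1, 176012)) = Add(5, -176012) = -176007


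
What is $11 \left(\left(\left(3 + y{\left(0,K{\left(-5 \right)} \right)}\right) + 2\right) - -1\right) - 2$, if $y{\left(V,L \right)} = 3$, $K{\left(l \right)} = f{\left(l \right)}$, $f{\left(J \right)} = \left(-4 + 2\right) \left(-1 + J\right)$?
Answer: $97$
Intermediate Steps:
$f{\left(J \right)} = 2 - 2 J$ ($f{\left(J \right)} = - 2 \left(-1 + J\right) = 2 - 2 J$)
$K{\left(l \right)} = 2 - 2 l$
$11 \left(\left(\left(3 + y{\left(0,K{\left(-5 \right)} \right)}\right) + 2\right) - -1\right) - 2 = 11 \left(\left(\left(3 + 3\right) + 2\right) - -1\right) - 2 = 11 \left(\left(6 + 2\right) + 1\right) - 2 = 11 \left(8 + 1\right) - 2 = 11 \cdot 9 - 2 = 99 - 2 = 97$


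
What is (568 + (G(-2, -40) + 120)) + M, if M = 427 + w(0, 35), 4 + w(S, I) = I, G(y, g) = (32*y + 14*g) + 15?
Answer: 537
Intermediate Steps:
G(y, g) = 15 + 14*g + 32*y (G(y, g) = (14*g + 32*y) + 15 = 15 + 14*g + 32*y)
w(S, I) = -4 + I
M = 458 (M = 427 + (-4 + 35) = 427 + 31 = 458)
(568 + (G(-2, -40) + 120)) + M = (568 + ((15 + 14*(-40) + 32*(-2)) + 120)) + 458 = (568 + ((15 - 560 - 64) + 120)) + 458 = (568 + (-609 + 120)) + 458 = (568 - 489) + 458 = 79 + 458 = 537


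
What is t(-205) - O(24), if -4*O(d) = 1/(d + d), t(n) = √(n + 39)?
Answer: 1/192 + I*√166 ≈ 0.0052083 + 12.884*I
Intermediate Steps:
t(n) = √(39 + n)
O(d) = -1/(8*d) (O(d) = -1/(4*(d + d)) = -1/(2*d)/4 = -1/(8*d))
t(-205) - O(24) = √(39 - 205) - (-1)/(8*24) = √(-166) - (-1)/(8*24) = I*√166 - 1*(-1/192) = I*√166 + 1/192 = 1/192 + I*√166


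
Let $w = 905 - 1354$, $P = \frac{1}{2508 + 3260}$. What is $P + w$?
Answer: $- \frac{2589831}{5768} \approx -449.0$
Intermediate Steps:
$P = \frac{1}{5768} \approx 0.00017337$
$w = -449$
$P + w = \frac{1}{5768} - 449 = - \frac{2589831}{5768}$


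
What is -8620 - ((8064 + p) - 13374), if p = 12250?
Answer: -15560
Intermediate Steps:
-8620 - ((8064 + p) - 13374) = -8620 - ((8064 + 12250) - 13374) = -8620 - (20314 - 13374) = -8620 - 1*6940 = -8620 - 6940 = -15560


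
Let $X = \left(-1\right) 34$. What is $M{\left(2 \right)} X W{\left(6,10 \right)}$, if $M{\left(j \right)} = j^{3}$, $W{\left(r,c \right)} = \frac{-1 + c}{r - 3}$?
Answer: $-816$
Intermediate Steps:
$W{\left(r,c \right)} = \frac{-1 + c}{-3 + r}$
$X = -34$
$M{\left(2 \right)} X W{\left(6,10 \right)} = 2^{3} \left(-34\right) \frac{-1 + 10}{-3 + 6} = 8 \left(-34\right) \frac{1}{3} \cdot 9 = - 272 \cdot \frac{1}{3} \cdot 9 = \left(-272\right) 3 = -816$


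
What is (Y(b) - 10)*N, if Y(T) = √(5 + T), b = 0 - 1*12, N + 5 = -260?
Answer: 2650 - 265*I*√7 ≈ 2650.0 - 701.12*I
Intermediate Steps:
N = -265 (N = -5 - 260 = -265)
b = -12 (b = 0 - 12 = -12)
(Y(b) - 10)*N = (√(5 - 12) - 10)*(-265) = (√(-7) - 10)*(-265) = (I*√7 - 10)*(-265) = (-10 + I*√7)*(-265) = 2650 - 265*I*√7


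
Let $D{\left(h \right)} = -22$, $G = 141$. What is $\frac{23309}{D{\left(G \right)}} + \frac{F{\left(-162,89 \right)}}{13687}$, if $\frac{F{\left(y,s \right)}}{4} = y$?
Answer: $- \frac{29004049}{27374} \approx -1059.5$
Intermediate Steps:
$F{\left(y,s \right)} = 4 y$
$\frac{23309}{D{\left(G \right)}} + \frac{F{\left(-162,89 \right)}}{13687} = \frac{23309}{-22} + \frac{4 \left(-162\right)}{13687} = 23309 \left(- \frac{1}{22}\right) - \frac{648}{13687} = - \frac{2119}{2} - \frac{648}{13687} = - \frac{29004049}{27374}$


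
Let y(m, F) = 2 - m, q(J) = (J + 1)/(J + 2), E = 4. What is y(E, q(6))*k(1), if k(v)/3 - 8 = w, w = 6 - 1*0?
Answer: -84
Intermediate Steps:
q(J) = (1 + J)/(2 + J)
w = 6 (w = 6 + 0 = 6)
k(v) = 42 (k(v) = 24 + 3*6 = 24 + 18 = 42)
y(E, q(6))*k(1) = (2 - 1*4)*42 = (2 - 4)*42 = -2*42 = -84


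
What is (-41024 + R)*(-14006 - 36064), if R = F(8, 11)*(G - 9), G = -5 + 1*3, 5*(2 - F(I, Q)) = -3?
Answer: 2055503682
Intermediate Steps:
F(I, Q) = 13/5 (F(I, Q) = 2 - ⅕*(-3) = 2 + ⅗ = 13/5)
G = -2 (G = -5 + 3 = -2)
R = -143/5 (R = 13*(-2 - 9)/5 = (13/5)*(-11) = -143/5 ≈ -28.600)
(-41024 + R)*(-14006 - 36064) = (-41024 - 143/5)*(-14006 - 36064) = -205263/5*(-50070) = 2055503682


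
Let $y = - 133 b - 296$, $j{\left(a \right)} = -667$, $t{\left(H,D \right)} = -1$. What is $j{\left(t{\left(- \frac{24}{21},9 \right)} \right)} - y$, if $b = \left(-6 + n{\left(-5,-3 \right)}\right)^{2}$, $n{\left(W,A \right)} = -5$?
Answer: $15722$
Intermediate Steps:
$b = 121$ ($b = \left(-6 - 5\right)^{2} = \left(-11\right)^{2} = 121$)
$y = -16389$ ($y = \left(-133\right) 121 - 296 = -16093 - 296 = -16389$)
$j{\left(t{\left(- \frac{24}{21},9 \right)} \right)} - y = -667 - -16389 = -667 + 16389 = 15722$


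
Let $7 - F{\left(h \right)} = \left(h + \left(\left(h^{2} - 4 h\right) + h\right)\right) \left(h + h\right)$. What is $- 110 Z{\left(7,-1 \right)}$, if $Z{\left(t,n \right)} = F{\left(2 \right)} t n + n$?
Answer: $5500$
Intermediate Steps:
$F{\left(h \right)} = 7 - 2 h \left(h^{2} - 2 h\right)$ ($F{\left(h \right)} = 7 - \left(h + \left(\left(h^{2} - 4 h\right) + h\right)\right) \left(h + h\right) = 7 - \left(h + \left(h^{2} - 3 h\right)\right) 2 h = 7 - \left(h^{2} - 2 h\right) 2 h = 7 - 2 h \left(h^{2} - 2 h\right)$)
$Z{\left(t,n \right)} = n + 7 n t$ ($Z{\left(t,n \right)} = \left(7 - 2 \cdot 2^{3} + 4 \cdot 2^{2}\right) t n + n = \left(7 - 16 + 4 \cdot 4\right) t n + n = \left(7 - 16 + 16\right) t n + n = 7 t n + n = 7 n t + n = n + 7 n t$)
$- 110 Z{\left(7,-1 \right)} = - 110 \left(- (1 + 7 \cdot 7)\right) = - 110 \left(- (1 + 49)\right) = - 110 \left(\left(-1\right) 50\right) = \left(-110\right) \left(-50\right) = 5500$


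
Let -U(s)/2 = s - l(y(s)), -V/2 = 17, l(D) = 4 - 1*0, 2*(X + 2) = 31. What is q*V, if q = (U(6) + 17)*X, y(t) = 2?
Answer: -5967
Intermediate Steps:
X = 27/2 (X = -2 + (1/2)*31 = -2 + 31/2 = 27/2 ≈ 13.500)
l(D) = 4 (l(D) = 4 + 0 = 4)
V = -34 (V = -2*17 = -34)
U(s) = 8 - 2*s (U(s) = -2*(s - 1*4) = -2*(s - 4) = -2*(-4 + s) = 8 - 2*s)
q = 351/2 (q = ((8 - 2*6) + 17)*(27/2) = ((8 - 12) + 17)*(27/2) = (-4 + 17)*(27/2) = 13*(27/2) = 351/2 ≈ 175.50)
q*V = (351/2)*(-34) = -5967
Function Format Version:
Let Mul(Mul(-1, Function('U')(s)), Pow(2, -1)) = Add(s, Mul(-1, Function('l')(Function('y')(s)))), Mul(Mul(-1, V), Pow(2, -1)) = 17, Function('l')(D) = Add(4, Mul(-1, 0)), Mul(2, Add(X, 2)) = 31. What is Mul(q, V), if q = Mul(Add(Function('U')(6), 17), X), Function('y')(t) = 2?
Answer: -5967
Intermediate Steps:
X = Rational(27, 2) (X = Add(-2, Mul(Rational(1, 2), 31)) = Add(-2, Rational(31, 2)) = Rational(27, 2) ≈ 13.500)
Function('l')(D) = 4 (Function('l')(D) = Add(4, 0) = 4)
V = -34 (V = Mul(-2, 17) = -34)
Function('U')(s) = Add(8, Mul(-2, s)) (Function('U')(s) = Mul(-2, Add(s, Mul(-1, 4))) = Mul(-2, Add(s, -4)) = Mul(-2, Add(-4, s)) = Add(8, Mul(-2, s)))
q = Rational(351, 2) (q = Mul(Add(Add(8, Mul(-2, 6)), 17), Rational(27, 2)) = Mul(Add(Add(8, -12), 17), Rational(27, 2)) = Mul(Add(-4, 17), Rational(27, 2)) = Mul(13, Rational(27, 2)) = Rational(351, 2) ≈ 175.50)
Mul(q, V) = Mul(Rational(351, 2), -34) = -5967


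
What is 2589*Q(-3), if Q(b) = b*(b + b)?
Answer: 46602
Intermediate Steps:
Q(b) = 2*b² (Q(b) = b*(2*b) = 2*b²)
2589*Q(-3) = 2589*(2*(-3)²) = 2589*(2*9) = 2589*18 = 46602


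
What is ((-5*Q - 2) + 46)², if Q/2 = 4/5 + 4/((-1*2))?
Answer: 3136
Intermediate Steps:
Q = -12/5 (Q = 2*(4/5 + 4/((-1*2))) = 2*(4*(⅕) + 4/(-2)) = 2*(⅘ + 4*(-½)) = 2*(⅘ - 2) = 2*(-6/5) = -12/5 ≈ -2.4000)
((-5*Q - 2) + 46)² = ((-5*(-12/5) - 2) + 46)² = ((12 - 2) + 46)² = (10 + 46)² = 56² = 3136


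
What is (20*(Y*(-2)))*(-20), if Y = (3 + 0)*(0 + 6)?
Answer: 14400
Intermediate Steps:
Y = 18 (Y = 3*6 = 18)
(20*(Y*(-2)))*(-20) = (20*(18*(-2)))*(-20) = (20*(-36))*(-20) = -720*(-20) = 14400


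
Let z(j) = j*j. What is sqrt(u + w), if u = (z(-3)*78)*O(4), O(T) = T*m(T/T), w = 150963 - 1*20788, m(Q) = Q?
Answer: sqrt(132983) ≈ 364.67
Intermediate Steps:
w = 130175 (w = 150963 - 20788 = 130175)
O(T) = T (O(T) = T*(T/T) = T*1 = T)
z(j) = j**2
u = 2808 (u = ((-3)**2*78)*4 = (9*78)*4 = 702*4 = 2808)
sqrt(u + w) = sqrt(2808 + 130175) = sqrt(132983)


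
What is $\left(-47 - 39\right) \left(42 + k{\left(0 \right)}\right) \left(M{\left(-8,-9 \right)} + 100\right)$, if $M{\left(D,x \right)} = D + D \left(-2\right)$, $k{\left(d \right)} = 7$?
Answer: $-455112$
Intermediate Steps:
$M{\left(D,x \right)} = - D$ ($M{\left(D,x \right)} = D - 2 D = - D$)
$\left(-47 - 39\right) \left(42 + k{\left(0 \right)}\right) \left(M{\left(-8,-9 \right)} + 100\right) = \left(-47 - 39\right) \left(42 + 7\right) \left(\left(-1\right) \left(-8\right) + 100\right) = \left(-86\right) 49 \left(8 + 100\right) = \left(-4214\right) 108 = -455112$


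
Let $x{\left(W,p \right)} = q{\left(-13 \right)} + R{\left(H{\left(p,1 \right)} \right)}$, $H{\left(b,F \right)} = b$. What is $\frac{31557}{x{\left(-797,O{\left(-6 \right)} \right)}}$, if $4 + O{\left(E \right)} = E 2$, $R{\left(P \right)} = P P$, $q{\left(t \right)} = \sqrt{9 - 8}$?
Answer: $\frac{31557}{257} \approx 122.79$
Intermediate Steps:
$q{\left(t \right)} = 1$ ($q{\left(t \right)} = \sqrt{1} = 1$)
$R{\left(P \right)} = P^{2}$
$O{\left(E \right)} = -4 + 2 E$ ($O{\left(E \right)} = -4 + E 2 = -4 + 2 E$)
$x{\left(W,p \right)} = 1 + p^{2}$
$\frac{31557}{x{\left(-797,O{\left(-6 \right)} \right)}} = \frac{31557}{1 + \left(-4 + 2 \left(-6\right)\right)^{2}} = \frac{31557}{1 + \left(-4 - 12\right)^{2}} = \frac{31557}{1 + \left(-16\right)^{2}} = \frac{31557}{1 + 256} = \frac{31557}{257}$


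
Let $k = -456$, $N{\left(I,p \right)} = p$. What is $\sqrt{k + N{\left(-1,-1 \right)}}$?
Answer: $i \sqrt{457} \approx 21.378 i$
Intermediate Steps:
$\sqrt{k + N{\left(-1,-1 \right)}} = \sqrt{-456 - 1} = \sqrt{-457} = i \sqrt{457}$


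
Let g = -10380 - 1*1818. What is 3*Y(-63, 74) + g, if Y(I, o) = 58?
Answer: -12024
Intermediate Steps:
g = -12198 (g = -10380 - 1818 = -12198)
3*Y(-63, 74) + g = 3*58 - 12198 = 174 - 12198 = -12024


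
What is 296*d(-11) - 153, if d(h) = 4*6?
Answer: 6951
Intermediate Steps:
d(h) = 24
296*d(-11) - 153 = 296*24 - 153 = 7104 - 153 = 6951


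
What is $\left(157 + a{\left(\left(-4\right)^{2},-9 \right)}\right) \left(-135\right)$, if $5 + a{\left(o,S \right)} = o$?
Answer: $-22680$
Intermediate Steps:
$a{\left(o,S \right)} = -5 + o$
$\left(157 + a{\left(\left(-4\right)^{2},-9 \right)}\right) \left(-135\right) = \left(157 - \left(5 - \left(-4\right)^{2}\right)\right) \left(-135\right) = \left(157 + \left(-5 + 16\right)\right) \left(-135\right) = \left(157 + 11\right) \left(-135\right) = 168 \left(-135\right) = -22680$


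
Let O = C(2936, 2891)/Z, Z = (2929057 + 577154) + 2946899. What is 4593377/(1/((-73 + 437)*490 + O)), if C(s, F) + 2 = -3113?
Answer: 1057373977034035969/1290622 ≈ 8.1927e+11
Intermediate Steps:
Z = 6453110 (Z = 3506211 + 2946899 = 6453110)
C(s, F) = -3115 (C(s, F) = -2 - 3113 = -3115)
O = -623/1290622 (O = -3115/6453110 = -3115*1/6453110 = -623/1290622 ≈ -0.00048271)
4593377/(1/((-73 + 437)*490 + O)) = 4593377/(1/((-73 + 437)*490 - 623/1290622)) = 4593377/(1/(364*490 - 623/1290622)) = 4593377/(1/(178360 - 623/1290622)) = 4593377/(1/(230195339297/1290622)) = 4593377/(1290622/230195339297) = 4593377*(230195339297/1290622) = 1057373977034035969/1290622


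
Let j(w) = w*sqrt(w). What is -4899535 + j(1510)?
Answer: -4899535 + 1510*sqrt(1510) ≈ -4.8409e+6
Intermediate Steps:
j(w) = w**(3/2)
-4899535 + j(1510) = -4899535 + 1510**(3/2) = -4899535 + 1510*sqrt(1510)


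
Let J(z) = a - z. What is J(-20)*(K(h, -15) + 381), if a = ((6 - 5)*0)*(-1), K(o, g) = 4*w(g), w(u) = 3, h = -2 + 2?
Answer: 7860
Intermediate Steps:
h = 0
K(o, g) = 12 (K(o, g) = 4*3 = 12)
a = 0 (a = (1*0)*(-1) = 0*(-1) = 0)
J(z) = -z (J(z) = 0 - z = -z)
J(-20)*(K(h, -15) + 381) = (-1*(-20))*(12 + 381) = 20*393 = 7860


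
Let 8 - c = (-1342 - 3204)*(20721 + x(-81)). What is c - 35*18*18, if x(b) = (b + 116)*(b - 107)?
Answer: 64273654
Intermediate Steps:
x(b) = (-107 + b)*(116 + b) (x(b) = (116 + b)*(-107 + b) = (-107 + b)*(116 + b))
c = 64284994 (c = 8 - (-1342 - 3204)*(20721 + (-12412 + (-81)² + 9*(-81))) = 8 - (-4546)*(20721 + (-12412 + 6561 - 729)) = 8 - (-4546)*(20721 - 6580) = 8 - (-4546)*14141 = 8 - 1*(-64284986) = 8 + 64284986 = 64284994)
c - 35*18*18 = 64284994 - 35*18*18 = 64284994 - 630*18 = 64284994 - 11340 = 64273654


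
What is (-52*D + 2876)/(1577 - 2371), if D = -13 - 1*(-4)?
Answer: -1672/397 ≈ -4.2116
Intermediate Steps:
D = -9 (D = -13 + 4 = -9)
(-52*D + 2876)/(1577 - 2371) = (-52*(-9) + 2876)/(1577 - 2371) = (468 + 2876)/(-794) = 3344*(-1/794) = -1672/397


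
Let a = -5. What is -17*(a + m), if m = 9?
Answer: -68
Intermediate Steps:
-17*(a + m) = -17*(-5 + 9) = -17*4 = -68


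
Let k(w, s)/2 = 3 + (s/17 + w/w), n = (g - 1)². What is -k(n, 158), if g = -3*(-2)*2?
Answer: -452/17 ≈ -26.588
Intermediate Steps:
g = 12 (g = 6*2 = 12)
n = 121 (n = (12 - 1)² = 11² = 121)
k(w, s) = 8 + 2*s/17 (k(w, s) = 2*(3 + (s/17 + w/w)) = 2*(3 + (s*(1/17) + 1)) = 2*(3 + (s/17 + 1)) = 2*(3 + (1 + s/17)) = 2*(4 + s/17) = 8 + 2*s/17)
-k(n, 158) = -(8 + (2/17)*158) = -(8 + 316/17) = -1*452/17 = -452/17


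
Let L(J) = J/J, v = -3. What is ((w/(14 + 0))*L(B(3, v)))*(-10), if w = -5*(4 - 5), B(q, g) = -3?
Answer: -25/7 ≈ -3.5714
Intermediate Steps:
L(J) = 1
w = 5 (w = -5*(-1) = 5)
((w/(14 + 0))*L(B(3, v)))*(-10) = ((5/(14 + 0))*1)*(-10) = ((5/14)*1)*(-10) = (5/14)*(-10) = -25/7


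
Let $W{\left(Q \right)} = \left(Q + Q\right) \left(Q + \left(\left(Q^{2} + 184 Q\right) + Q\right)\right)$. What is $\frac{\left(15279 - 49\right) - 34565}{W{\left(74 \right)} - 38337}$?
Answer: $- \frac{19335}{2809183} \approx -0.0068828$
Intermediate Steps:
$W{\left(Q \right)} = 2 Q \left(Q^{2} + 186 Q\right)$ ($W{\left(Q \right)} = 2 Q \left(Q + \left(Q^{2} + 185 Q\right)\right) = 2 Q \left(Q^{2} + 186 Q\right)$)
$\frac{\left(15279 - 49\right) - 34565}{W{\left(74 \right)} - 38337} = \frac{\left(15279 - 49\right) - 34565}{2 \cdot 74^{2} \left(186 + 74\right) - 38337} = \frac{\left(15279 - 49\right) - 34565}{2 \cdot 5476 \cdot 260 - 38337} = \frac{15230 - 34565}{2847520 - 38337} = - \frac{19335}{2809183}$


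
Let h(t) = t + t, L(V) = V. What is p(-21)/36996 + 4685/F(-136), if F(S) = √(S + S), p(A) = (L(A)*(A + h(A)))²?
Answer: 583443/12332 - 4685*I*√17/68 ≈ 47.311 - 284.07*I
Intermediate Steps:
h(t) = 2*t
p(A) = 9*A⁴ (p(A) = (A*(A + 2*A))² = (A*(3*A))² = (3*A²)² = 9*A⁴)
F(S) = √2*√S (F(S) = √(2*S) = √2*√S)
p(-21)/36996 + 4685/F(-136) = (9*(-21)⁴)/36996 + 4685/((√2*√(-136))) = (9*194481)*(1/36996) + 4685/((√2*(2*I*√34))) = 1750329*(1/36996) + 4685/((4*I*√17)) = 583443/12332 + 4685*(-I*√17/68) = 583443/12332 - 4685*I*√17/68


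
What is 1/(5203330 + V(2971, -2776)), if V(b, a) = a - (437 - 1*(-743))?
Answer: 1/5199374 ≈ 1.9233e-7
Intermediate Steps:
V(b, a) = -1180 + a (V(b, a) = a - (437 + 743) = a - 1*1180 = a - 1180 = -1180 + a)
1/(5203330 + V(2971, -2776)) = 1/(5203330 + (-1180 - 2776)) = 1/(5203330 - 3956) = 1/5199374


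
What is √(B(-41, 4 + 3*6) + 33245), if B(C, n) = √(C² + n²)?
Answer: √(33245 + √2165) ≈ 182.46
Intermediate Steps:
√(B(-41, 4 + 3*6) + 33245) = √(√((-41)² + (4 + 3*6)²) + 33245) = √(√(1681 + (4 + 18)²) + 33245) = √(√(1681 + 22²) + 33245) = √(√(1681 + 484) + 33245) = √(√2165 + 33245) = √(33245 + √2165)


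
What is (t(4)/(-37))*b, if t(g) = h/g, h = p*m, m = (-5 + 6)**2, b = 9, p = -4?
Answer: 9/37 ≈ 0.24324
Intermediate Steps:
m = 1 (m = 1**2 = 1)
h = -4 (h = -4*1 = -4)
t(g) = -4/g
(t(4)/(-37))*b = ((-4/4)/(-37))*9 = -(-4)/(37*4)*9 = -1/37*(-1)*9 = (1/37)*9 = 9/37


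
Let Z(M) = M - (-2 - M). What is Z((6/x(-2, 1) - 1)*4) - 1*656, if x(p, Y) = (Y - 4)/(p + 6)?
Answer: -726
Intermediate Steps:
x(p, Y) = (-4 + Y)/(6 + p)
Z(M) = 2 + 2*M (Z(M) = M + (2 + M) = 2 + 2*M)
Z((6/x(-2, 1) - 1)*4) - 1*656 = (2 + 2*((6/(((-4 + 1)/(6 - 2))) - 1)*4)) - 1*656 = (2 + 2*((6/((-3/4)) - 1)*4)) - 656 = (2 + 2*((6/(((1/4)*(-3))) - 1)*4)) - 656 = (2 + 2*((6/(-3/4) - 1)*4)) - 656 = (2 + 2*((6*(-4/3) - 1)*4)) - 656 = (2 + 2*((-8 - 1)*4)) - 656 = (2 + 2*(-9*4)) - 656 = (2 + 2*(-36)) - 656 = (2 - 72) - 656 = -70 - 656 = -726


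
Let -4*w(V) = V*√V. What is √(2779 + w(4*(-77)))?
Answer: √(2779 + 154*I*√77) ≈ 54.172 + 12.473*I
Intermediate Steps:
w(V) = -V^(3/2)/4 (w(V) = -V*√V/4 = -V^(3/2)/4)
√(2779 + w(4*(-77))) = √(2779 - (-616*I*√77)/4) = √(2779 - (-154)*I*√77) = √(2779 + 154*I*√77)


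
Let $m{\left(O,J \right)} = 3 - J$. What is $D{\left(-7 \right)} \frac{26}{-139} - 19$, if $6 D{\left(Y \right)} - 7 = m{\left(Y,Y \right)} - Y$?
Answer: $- \frac{2745}{139} \approx -19.748$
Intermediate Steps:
$D{\left(Y \right)} = \frac{5}{3} - \frac{Y}{3}$ ($D{\left(Y \right)} = \frac{7}{6} + \frac{\left(3 - Y\right) - Y}{6} = \frac{7}{6} + \frac{3 - 2 Y}{6} = \frac{7}{6} - \left(- \frac{1}{2} + \frac{Y}{3}\right) = \frac{5}{3} - \frac{Y}{3}$)
$D{\left(-7 \right)} \frac{26}{-139} - 19 = \left(\frac{5}{3} - - \frac{7}{3}\right) \frac{26}{-139} - 19 = \left(\frac{5}{3} + \frac{7}{3}\right) 26 \left(- \frac{1}{139}\right) - 19 = 4 \left(- \frac{26}{139}\right) - 19 = - \frac{104}{139} - 19 = - \frac{2745}{139}$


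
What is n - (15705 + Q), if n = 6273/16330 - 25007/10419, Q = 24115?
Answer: -294582965101/7397490 ≈ -39822.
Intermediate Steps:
n = -14913301/7397490 (n = 6273*(1/16330) - 25007*1/10419 = 6273/16330 - 25007/10419 = -14913301/7397490 ≈ -2.0160)
n - (15705 + Q) = -14913301/7397490 - (15705 + 24115) = -14913301/7397490 - 1*39820 = -14913301/7397490 - 39820 = -294582965101/7397490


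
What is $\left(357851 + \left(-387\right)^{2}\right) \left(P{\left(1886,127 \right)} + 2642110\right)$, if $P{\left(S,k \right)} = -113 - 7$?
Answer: $1341126963800$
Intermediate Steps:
$P{\left(S,k \right)} = -120$
$\left(357851 + \left(-387\right)^{2}\right) \left(P{\left(1886,127 \right)} + 2642110\right) = \left(357851 + \left(-387\right)^{2}\right) \left(-120 + 2642110\right) = \left(357851 + 149769\right) 2641990 = 507620 \cdot 2641990 = 1341126963800$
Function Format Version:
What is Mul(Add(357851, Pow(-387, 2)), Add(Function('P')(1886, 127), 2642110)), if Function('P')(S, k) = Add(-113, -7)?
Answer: 1341126963800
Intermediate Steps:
Function('P')(S, k) = -120
Mul(Add(357851, Pow(-387, 2)), Add(Function('P')(1886, 127), 2642110)) = Mul(Add(357851, Pow(-387, 2)), Add(-120, 2642110)) = Mul(Add(357851, 149769), 2641990) = Mul(507620, 2641990) = 1341126963800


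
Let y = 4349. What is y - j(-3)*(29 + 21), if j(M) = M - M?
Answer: 4349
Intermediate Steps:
j(M) = 0
y - j(-3)*(29 + 21) = 4349 - 0*(29 + 21) = 4349 - 0*50 = 4349 - 1*0 = 4349 + 0 = 4349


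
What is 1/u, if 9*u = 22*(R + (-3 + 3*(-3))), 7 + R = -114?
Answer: -9/2926 ≈ -0.0030759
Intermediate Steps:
R = -121 (R = -7 - 114 = -121)
u = -2926/9 (u = (22*(-121 + (-3 + 3*(-3))))/9 = (22*(-121 + (-3 - 9)))/9 = (22*(-121 - 12))/9 = (22*(-133))/9 = (⅑)*(-2926) = -2926/9 ≈ -325.11)
1/u = 1/(-2926/9) = -9/2926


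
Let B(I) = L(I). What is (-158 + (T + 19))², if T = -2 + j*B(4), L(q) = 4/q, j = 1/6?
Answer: 714025/36 ≈ 19834.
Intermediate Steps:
j = ⅙ ≈ 0.16667
B(I) = 4/I
T = -11/6 (T = -2 + (4/4)/6 = -2 + (4*(¼))/6 = -2 + (⅙)*1 = -2 + ⅙ = -11/6 ≈ -1.8333)
(-158 + (T + 19))² = (-158 + (-11/6 + 19))² = (-158 + 103/6)² = (-845/6)² = 714025/36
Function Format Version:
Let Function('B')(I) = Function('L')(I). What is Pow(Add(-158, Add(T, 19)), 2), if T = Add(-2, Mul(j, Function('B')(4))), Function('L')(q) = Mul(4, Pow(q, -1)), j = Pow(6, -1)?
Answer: Rational(714025, 36) ≈ 19834.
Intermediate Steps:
j = Rational(1, 6) ≈ 0.16667
Function('B')(I) = Mul(4, Pow(I, -1))
T = Rational(-11, 6) (T = Add(-2, Mul(Rational(1, 6), Mul(4, Pow(4, -1)))) = Add(-2, Mul(Rational(1, 6), Mul(4, Rational(1, 4)))) = Add(-2, Mul(Rational(1, 6), 1)) = Add(-2, Rational(1, 6)) = Rational(-11, 6) ≈ -1.8333)
Pow(Add(-158, Add(T, 19)), 2) = Pow(Add(-158, Add(Rational(-11, 6), 19)), 2) = Pow(Add(-158, Rational(103, 6)), 2) = Pow(Rational(-845, 6), 2) = Rational(714025, 36)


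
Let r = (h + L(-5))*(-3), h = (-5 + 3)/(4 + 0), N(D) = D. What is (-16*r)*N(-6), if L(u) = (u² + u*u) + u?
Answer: -12816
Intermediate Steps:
L(u) = u + 2*u² (L(u) = (u² + u²) + u = 2*u² + u = u + 2*u²)
h = -½ (h = -2/4 = -2*¼ = -½ ≈ -0.50000)
r = -267/2 (r = (-½ - 5*(1 + 2*(-5)))*(-3) = (-½ - 5*(1 - 10))*(-3) = (-½ - 5*(-9))*(-3) = (-½ + 45)*(-3) = (89/2)*(-3) = -267/2 ≈ -133.50)
(-16*r)*N(-6) = -16*(-267/2)*(-6) = 2136*(-6) = -12816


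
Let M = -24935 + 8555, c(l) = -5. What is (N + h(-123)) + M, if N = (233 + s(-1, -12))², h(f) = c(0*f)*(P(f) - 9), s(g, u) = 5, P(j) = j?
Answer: 40924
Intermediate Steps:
h(f) = 45 - 5*f (h(f) = -5*(f - 9) = -5*(-9 + f) = 45 - 5*f)
M = -16380
N = 56644 (N = (233 + 5)² = 238² = 56644)
(N + h(-123)) + M = (56644 + (45 - 5*(-123))) - 16380 = (56644 + (45 + 615)) - 16380 = (56644 + 660) - 16380 = 57304 - 16380 = 40924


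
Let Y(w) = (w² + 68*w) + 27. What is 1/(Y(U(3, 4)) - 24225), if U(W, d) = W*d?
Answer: -1/23238 ≈ -4.3033e-5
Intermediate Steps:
Y(w) = 27 + w² + 68*w
1/(Y(U(3, 4)) - 24225) = 1/((27 + (3*4)² + 68*(3*4)) - 24225) = 1/((27 + 12² + 68*12) - 24225) = 1/((27 + 144 + 816) - 24225) = 1/(987 - 24225) = 1/(-23238) = -1/23238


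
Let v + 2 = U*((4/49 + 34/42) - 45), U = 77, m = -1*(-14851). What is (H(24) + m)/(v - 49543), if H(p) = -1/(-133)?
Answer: -5925552/21123611 ≈ -0.28052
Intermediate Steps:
m = 14851
H(p) = 1/133 (H(p) = -1*(-1/133) = 1/133)
v = -71366/21 (v = -2 + 77*((4/49 + 34/42) - 45) = -2 + 77*((4*(1/49) + 34*(1/42)) - 45) = -2 + 77*((4/49 + 17/21) - 45) = -2 + 77*(131/147 - 45) = -2 + 77*(-6484/147) = -2 - 71324/21 = -71366/21 ≈ -3398.4)
(H(24) + m)/(v - 49543) = (1/133 + 14851)/(-71366/21 - 49543) = 1975184/(133*(-1111769/21)) = (1975184/133)*(-21/1111769) = -5925552/21123611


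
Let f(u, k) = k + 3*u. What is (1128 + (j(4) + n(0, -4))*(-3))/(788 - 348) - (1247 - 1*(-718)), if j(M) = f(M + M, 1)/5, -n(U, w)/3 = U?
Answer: -863487/440 ≈ -1962.5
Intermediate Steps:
n(U, w) = -3*U
j(M) = 1/5 + 6*M/5 (j(M) = (1 + 3*(M + M))/5 = (1 + 3*(2*M))*(1/5) = (1 + 6*M)*(1/5) = 1/5 + 6*M/5)
(1128 + (j(4) + n(0, -4))*(-3))/(788 - 348) - (1247 - 1*(-718)) = (1128 + ((1/5 + (6/5)*4) - 3*0)*(-3))/(788 - 348) - (1247 - 1*(-718)) = (1128 + ((1/5 + 24/5) + 0)*(-3))/440 - (1247 + 718) = (1128 + (5 + 0)*(-3))*(1/440) - 1*1965 = (1128 + 5*(-3))*(1/440) - 1965 = (1128 - 15)*(1/440) - 1965 = 1113*(1/440) - 1965 = 1113/440 - 1965 = -863487/440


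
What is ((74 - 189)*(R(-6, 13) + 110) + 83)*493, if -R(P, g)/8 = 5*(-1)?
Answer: -8463331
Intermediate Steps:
R(P, g) = 40 (R(P, g) = -40*(-1) = -8*(-5) = 40)
((74 - 189)*(R(-6, 13) + 110) + 83)*493 = ((74 - 189)*(40 + 110) + 83)*493 = (-115*150 + 83)*493 = (-17250 + 83)*493 = -17167*493 = -8463331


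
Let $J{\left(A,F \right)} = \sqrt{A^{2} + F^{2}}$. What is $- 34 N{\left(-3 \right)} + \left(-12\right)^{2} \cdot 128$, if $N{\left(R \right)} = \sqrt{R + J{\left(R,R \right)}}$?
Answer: $18432 - 34 \sqrt{-3 + 3 \sqrt{2}} \approx 18394.0$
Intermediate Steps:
$N{\left(R \right)} = \sqrt{R + \sqrt{2} \sqrt{R^{2}}}$ ($N{\left(R \right)} = \sqrt{R + \sqrt{R^{2} + R^{2}}} = \sqrt{R + \sqrt{2 R^{2}}} = \sqrt{R + \sqrt{2} \sqrt{R^{2}}}$)
$- 34 N{\left(-3 \right)} + \left(-12\right)^{2} \cdot 128 = - 34 \sqrt{-3 + \sqrt{2} \sqrt{\left(-3\right)^{2}}} + \left(-12\right)^{2} \cdot 128 = - 34 \sqrt{-3 + \sqrt{2} \sqrt{9}} + 144 \cdot 128 = - 34 \sqrt{-3 + \sqrt{2} \cdot 3} + 18432 = - 34 \sqrt{-3 + 3 \sqrt{2}} + 18432 = 18432 - 34 \sqrt{-3 + 3 \sqrt{2}}$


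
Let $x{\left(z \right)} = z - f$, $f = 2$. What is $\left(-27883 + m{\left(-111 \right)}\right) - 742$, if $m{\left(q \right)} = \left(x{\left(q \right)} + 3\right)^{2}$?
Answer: $-16525$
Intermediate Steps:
$x{\left(z \right)} = -2 + z$ ($x{\left(z \right)} = z - 2 = -2 + z$)
$m{\left(q \right)} = \left(1 + q\right)^{2}$ ($m{\left(q \right)} = \left(\left(-2 + q\right) + 3\right)^{2} = \left(1 + q\right)^{2}$)
$\left(-27883 + m{\left(-111 \right)}\right) - 742 = \left(-27883 + \left(1 - 111\right)^{2}\right) - 742 = \left(-27883 + \left(-110\right)^{2}\right) - 742 = \left(-27883 + 12100\right) - 742 = -15783 - 742 = -16525$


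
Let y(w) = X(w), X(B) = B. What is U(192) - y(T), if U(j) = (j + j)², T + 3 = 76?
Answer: 147383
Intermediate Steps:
T = 73 (T = -3 + 76 = 73)
U(j) = 4*j² (U(j) = (2*j)² = 4*j²)
y(w) = w
U(192) - y(T) = 4*192² - 1*73 = 4*36864 - 73 = 147456 - 73 = 147383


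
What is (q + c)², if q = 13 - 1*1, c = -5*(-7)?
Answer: 2209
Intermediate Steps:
c = 35
q = 12 (q = 13 - 1 = 12)
(q + c)² = (12 + 35)² = 47² = 2209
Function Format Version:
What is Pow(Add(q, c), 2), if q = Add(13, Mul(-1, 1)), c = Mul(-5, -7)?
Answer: 2209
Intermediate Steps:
c = 35
q = 12 (q = Add(13, -1) = 12)
Pow(Add(q, c), 2) = Pow(Add(12, 35), 2) = Pow(47, 2) = 2209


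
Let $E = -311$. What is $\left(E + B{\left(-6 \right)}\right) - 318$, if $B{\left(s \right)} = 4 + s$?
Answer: $-631$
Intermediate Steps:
$\left(E + B{\left(-6 \right)}\right) - 318 = \left(-311 + \left(4 - 6\right)\right) - 318 = \left(-311 - 2\right) - 318 = -313 - 318 = -631$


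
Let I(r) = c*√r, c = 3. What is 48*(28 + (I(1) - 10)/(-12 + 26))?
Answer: 1320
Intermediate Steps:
I(r) = 3*√r
48*(28 + (I(1) - 10)/(-12 + 26)) = 48*(28 + (3*√1 - 10)/(-12 + 26)) = 48*(28 + (3*1 - 10)/14) = 48*(28 + (3 - 10)*(1/14)) = 48*(28 - 7*1/14) = 48*(28 - ½) = 48*(55/2) = 1320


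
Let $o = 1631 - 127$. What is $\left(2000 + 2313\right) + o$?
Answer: $5817$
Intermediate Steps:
$o = 1504$ ($o = 1631 - 127 = 1504$)
$\left(2000 + 2313\right) + o = \left(2000 + 2313\right) + 1504 = 4313 + 1504 = 5817$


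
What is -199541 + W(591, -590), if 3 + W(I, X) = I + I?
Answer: -198362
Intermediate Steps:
W(I, X) = -3 + 2*I (W(I, X) = -3 + (I + I) = -3 + 2*I)
-199541 + W(591, -590) = -199541 + (-3 + 2*591) = -199541 + (-3 + 1182) = -199541 + 1179 = -198362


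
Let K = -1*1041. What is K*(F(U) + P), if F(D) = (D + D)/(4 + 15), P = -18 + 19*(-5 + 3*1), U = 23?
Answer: 1059738/19 ≈ 55776.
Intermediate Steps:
K = -1041
P = -56 (P = -18 + 19*(-5 + 3) = -18 + 19*(-2) = -18 - 38 = -56)
F(D) = 2*D/19 (F(D) = (2*D)/19 = (2*D)*(1/19) = 2*D/19)
K*(F(U) + P) = -1041*((2/19)*23 - 56) = -1041*(46/19 - 56) = -1041*(-1018/19) = 1059738/19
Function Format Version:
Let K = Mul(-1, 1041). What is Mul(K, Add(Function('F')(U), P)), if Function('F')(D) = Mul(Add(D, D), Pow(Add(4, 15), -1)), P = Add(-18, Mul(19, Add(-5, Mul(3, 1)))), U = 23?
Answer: Rational(1059738, 19) ≈ 55776.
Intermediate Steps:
K = -1041
P = -56 (P = Add(-18, Mul(19, Add(-5, 3))) = Add(-18, Mul(19, -2)) = Add(-18, -38) = -56)
Function('F')(D) = Mul(Rational(2, 19), D) (Function('F')(D) = Mul(Mul(2, D), Pow(19, -1)) = Mul(Mul(2, D), Rational(1, 19)) = Mul(Rational(2, 19), D))
Mul(K, Add(Function('F')(U), P)) = Mul(-1041, Add(Mul(Rational(2, 19), 23), -56)) = Mul(-1041, Add(Rational(46, 19), -56)) = Mul(-1041, Rational(-1018, 19)) = Rational(1059738, 19)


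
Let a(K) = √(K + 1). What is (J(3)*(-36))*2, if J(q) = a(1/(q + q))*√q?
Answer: -36*√14 ≈ -134.70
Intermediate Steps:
a(K) = √(1 + K)
J(q) = √q*√(1 + 1/(2*q)) (J(q) = √(1 + 1/(q + q))*√q = √(1 + 1/(2*q))*√q = √q*√(1 + 1/(2*q)))
(J(3)*(-36))*2 = ((√2*√3*√(2 + 1/3)/2)*(-36))*2 = ((√2*√3*√(2 + ⅓)/2)*(-36))*2 = ((√2*√3*√(7/3)/2)*(-36))*2 = ((√2*√3*(√21/3)/2)*(-36))*2 = ((√14/2)*(-36))*2 = -18*√14*2 = -36*√14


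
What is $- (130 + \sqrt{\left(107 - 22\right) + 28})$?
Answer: $-130 - \sqrt{113} \approx -140.63$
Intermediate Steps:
$- (130 + \sqrt{\left(107 - 22\right) + 28}) = - (130 + \sqrt{85 + 28}) = - (130 + \sqrt{113}) = -130 - \sqrt{113}$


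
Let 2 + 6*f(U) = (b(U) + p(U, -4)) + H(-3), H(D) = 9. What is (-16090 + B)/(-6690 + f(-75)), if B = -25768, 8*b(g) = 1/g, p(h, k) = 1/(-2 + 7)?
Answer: 150688800/24079681 ≈ 6.2579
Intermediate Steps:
p(h, k) = ⅕ (p(h, k) = 1/5 = ⅕)
b(g) = 1/(8*g)
f(U) = 6/5 + 1/(48*U) (f(U) = -⅓ + ((1/(8*U) + ⅕) + 9)/6 = -⅓ + ((⅕ + 1/(8*U)) + 9)/6 = -⅓ + (46/5 + 1/(8*U))/6 = -⅓ + (23/15 + 1/(48*U)) = 6/5 + 1/(48*U))
(-16090 + B)/(-6690 + f(-75)) = (-16090 - 25768)/(-6690 + (1/240)*(5 + 288*(-75))/(-75)) = -41858/(-6690 + (1/240)*(-1/75)*(5 - 21600)) = -41858/(-6690 + (1/240)*(-1/75)*(-21595)) = -41858/(-6690 + 4319/3600) = -41858/(-24079681/3600) = -41858*(-3600/24079681) = 150688800/24079681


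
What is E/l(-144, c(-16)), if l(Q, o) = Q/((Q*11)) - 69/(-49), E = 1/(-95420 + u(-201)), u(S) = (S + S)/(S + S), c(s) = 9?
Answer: -539/77098552 ≈ -6.9911e-6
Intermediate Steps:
u(S) = 1 (u(S) = (2*S)/((2*S)) = (2*S)*(1/(2*S)) = 1)
E = -1/95419 (E = 1/(-95420 + 1) = 1/(-95419) = -1/95419 ≈ -1.0480e-5)
l(Q, o) = 808/539 (l(Q, o) = Q/((11*Q)) - 69*(-1/49) = Q*(1/(11*Q)) + 69/49 = 1/11 + 69/49 = 808/539)
E/l(-144, c(-16)) = -1/(95419*808/539) = -1/95419*539/808 = -539/77098552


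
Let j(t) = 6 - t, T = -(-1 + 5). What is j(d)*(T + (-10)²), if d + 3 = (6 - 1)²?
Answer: -1536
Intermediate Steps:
T = -4 (T = -1*4 = -4)
d = 22 (d = -3 + (6 - 1)² = -3 + 5² = -3 + 25 = 22)
j(d)*(T + (-10)²) = (6 - 1*22)*(-4 + (-10)²) = (6 - 22)*(-4 + 100) = -16*96 = -1536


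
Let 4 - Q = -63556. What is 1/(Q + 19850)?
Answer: 1/83410 ≈ 1.1989e-5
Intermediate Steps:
Q = 63560 (Q = 4 - 1*(-63556) = 4 + 63556 = 63560)
1/(Q + 19850) = 1/(63560 + 19850) = 1/83410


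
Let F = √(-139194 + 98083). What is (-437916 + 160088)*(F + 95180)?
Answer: -26443669040 - 1944796*I*√839 ≈ -2.6444e+10 - 5.6332e+7*I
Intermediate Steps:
F = 7*I*√839 (F = √(-41111) = 7*I*√839 ≈ 202.76*I)
(-437916 + 160088)*(F + 95180) = (-437916 + 160088)*(7*I*√839 + 95180) = -277828*(95180 + 7*I*√839) = -26443669040 - 1944796*I*√839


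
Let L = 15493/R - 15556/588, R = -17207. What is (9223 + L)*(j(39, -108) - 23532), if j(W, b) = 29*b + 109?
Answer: -617662081634015/2529429 ≈ -2.4419e+8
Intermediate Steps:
j(W, b) = 109 + 29*b
L = -69195494/2529429 (L = 15493/(-17207) - 15556/588 = 15493*(-1/17207) - 15556*1/588 = -15493/17207 - 3889/147 = -69195494/2529429 ≈ -27.356)
(9223 + L)*(j(39, -108) - 23532) = (9223 - 69195494/2529429)*((109 + 29*(-108)) - 23532) = 23259728173*((109 - 3132) - 23532)/2529429 = 23259728173*(-3023 - 23532)/2529429 = (23259728173/2529429)*(-26555) = -617662081634015/2529429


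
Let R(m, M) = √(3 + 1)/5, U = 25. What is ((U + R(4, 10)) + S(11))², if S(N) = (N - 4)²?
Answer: 138384/25 ≈ 5535.4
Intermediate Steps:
S(N) = (-4 + N)²
R(m, M) = ⅖ (R(m, M) = √4*(⅕) = 2*(⅕) = ⅖)
((U + R(4, 10)) + S(11))² = ((25 + ⅖) + (-4 + 11)²)² = (127/5 + 7²)² = (127/5 + 49)² = (372/5)² = 138384/25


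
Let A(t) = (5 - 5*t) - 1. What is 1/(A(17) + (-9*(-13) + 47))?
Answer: 1/83 ≈ 0.012048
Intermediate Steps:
A(t) = 4 - 5*t
1/(A(17) + (-9*(-13) + 47)) = 1/((4 - 5*17) + (-9*(-13) + 47)) = 1/((4 - 85) + (117 + 47)) = 1/(-81 + 164) = 1/83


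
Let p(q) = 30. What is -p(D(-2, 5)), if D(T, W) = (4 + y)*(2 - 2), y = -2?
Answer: -30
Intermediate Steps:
D(T, W) = 0 (D(T, W) = (4 - 2)*(2 - 2) = 2*0 = 0)
-p(D(-2, 5)) = -1*30 = -30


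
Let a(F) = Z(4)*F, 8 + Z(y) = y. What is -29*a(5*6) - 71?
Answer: 3409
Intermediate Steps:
Z(y) = -8 + y
a(F) = -4*F (a(F) = (-8 + 4)*F = -4*F)
-29*a(5*6) - 71 = -(-116)*5*6 - 71 = -(-116)*30 - 71 = -29*(-120) - 71 = 3480 - 71 = 3409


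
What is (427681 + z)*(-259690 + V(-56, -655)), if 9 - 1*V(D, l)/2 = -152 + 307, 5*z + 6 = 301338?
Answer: -634287704734/5 ≈ -1.2686e+11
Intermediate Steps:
z = 301332/5 (z = -6/5 + (⅕)*301338 = -6/5 + 301338/5 = 301332/5 ≈ 60266.)
V(D, l) = -292 (V(D, l) = 18 - 2*(-152 + 307) = 18 - 2*155 = 18 - 310 = -292)
(427681 + z)*(-259690 + V(-56, -655)) = (427681 + 301332/5)*(-259690 - 292) = (2439737/5)*(-259982) = -634287704734/5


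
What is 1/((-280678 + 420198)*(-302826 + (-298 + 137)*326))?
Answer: -1/49573130240 ≈ -2.0172e-11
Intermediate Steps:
1/((-280678 + 420198)*(-302826 + (-298 + 137)*326)) = 1/(139520*(-302826 - 161*326)) = 1/(139520*(-302826 - 52486)) = 1/(139520*(-355312)) = 1/(-49573130240) = -1/49573130240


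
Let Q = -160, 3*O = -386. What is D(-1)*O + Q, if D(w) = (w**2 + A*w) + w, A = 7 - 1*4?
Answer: 226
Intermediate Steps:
O = -386/3 (O = (1/3)*(-386) = -386/3 ≈ -128.67)
A = 3 (A = 7 - 4 = 3)
D(w) = w**2 + 4*w (D(w) = (w**2 + 3*w) + w = w**2 + 4*w)
D(-1)*O + Q = -(4 - 1)*(-386/3) - 160 = -1*3*(-386/3) - 160 = -3*(-386/3) - 160 = 386 - 160 = 226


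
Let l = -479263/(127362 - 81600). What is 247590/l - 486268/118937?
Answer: -1347814662824944/57002103431 ≈ -23645.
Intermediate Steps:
l = -479263/45762 ≈ -10.473
247590/l - 486268/118937 = 247590/(-479263/45762) - 486268/118937 = 247590*(-45762/479263) - 486268*1/118937 = -11330213580/479263 - 486268/118937 = -1347814662824944/57002103431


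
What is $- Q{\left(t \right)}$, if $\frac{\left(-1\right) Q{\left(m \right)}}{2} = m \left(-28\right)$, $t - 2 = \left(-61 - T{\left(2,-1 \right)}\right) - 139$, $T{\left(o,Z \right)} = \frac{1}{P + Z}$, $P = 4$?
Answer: $\frac{33320}{3} \approx 11107.0$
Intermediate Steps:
$T{\left(o,Z \right)} = \frac{1}{4 + Z}$
$t = - \frac{595}{3}$ ($t = 2 - \left(200 + \frac{1}{4 - 1}\right) = 2 - \frac{601}{3} = - \frac{595}{3} \approx -198.33$)
$Q{\left(m \right)} = 56 m$ ($Q{\left(m \right)} = - 2 m \left(-28\right) = - 2 \left(- 28 m\right) = 56 m$)
$- Q{\left(t \right)} = - \frac{56 \left(-595\right)}{3} = \left(-1\right) \left(- \frac{33320}{3}\right) = \frac{33320}{3}$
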